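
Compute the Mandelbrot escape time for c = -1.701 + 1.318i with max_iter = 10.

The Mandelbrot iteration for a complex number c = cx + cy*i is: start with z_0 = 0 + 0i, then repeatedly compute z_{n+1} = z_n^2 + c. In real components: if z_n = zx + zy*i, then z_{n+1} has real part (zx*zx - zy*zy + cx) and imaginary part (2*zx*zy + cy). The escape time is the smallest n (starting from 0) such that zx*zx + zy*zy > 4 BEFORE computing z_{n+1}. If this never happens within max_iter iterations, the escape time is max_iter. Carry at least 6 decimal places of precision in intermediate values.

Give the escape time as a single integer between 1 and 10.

Answer: 1

Derivation:
z_0 = 0 + 0i, c = -1.7010 + 1.3180i
Iter 1: z = -1.7010 + 1.3180i, |z|^2 = 4.6305
Escaped at iteration 1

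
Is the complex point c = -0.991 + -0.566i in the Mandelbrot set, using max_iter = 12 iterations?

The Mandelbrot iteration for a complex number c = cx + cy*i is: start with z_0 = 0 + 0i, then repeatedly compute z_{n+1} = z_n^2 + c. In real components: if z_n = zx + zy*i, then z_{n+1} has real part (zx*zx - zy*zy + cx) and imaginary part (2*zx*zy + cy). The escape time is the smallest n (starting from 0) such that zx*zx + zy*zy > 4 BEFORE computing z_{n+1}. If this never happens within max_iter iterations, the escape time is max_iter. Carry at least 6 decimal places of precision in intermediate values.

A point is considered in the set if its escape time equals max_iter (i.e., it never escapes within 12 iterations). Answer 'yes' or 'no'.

z_0 = 0 + 0i, c = -0.9910 + -0.5660i
Iter 1: z = -0.9910 + -0.5660i, |z|^2 = 1.3024
Iter 2: z = -0.3293 + 0.5558i, |z|^2 = 0.4173
Iter 3: z = -1.1915 + -0.9320i, |z|^2 = 2.2884
Iter 4: z = -0.4400 + 1.6550i, |z|^2 = 2.9327
Iter 5: z = -3.5366 + -2.0224i, |z|^2 = 16.5974
Escaped at iteration 5

Answer: no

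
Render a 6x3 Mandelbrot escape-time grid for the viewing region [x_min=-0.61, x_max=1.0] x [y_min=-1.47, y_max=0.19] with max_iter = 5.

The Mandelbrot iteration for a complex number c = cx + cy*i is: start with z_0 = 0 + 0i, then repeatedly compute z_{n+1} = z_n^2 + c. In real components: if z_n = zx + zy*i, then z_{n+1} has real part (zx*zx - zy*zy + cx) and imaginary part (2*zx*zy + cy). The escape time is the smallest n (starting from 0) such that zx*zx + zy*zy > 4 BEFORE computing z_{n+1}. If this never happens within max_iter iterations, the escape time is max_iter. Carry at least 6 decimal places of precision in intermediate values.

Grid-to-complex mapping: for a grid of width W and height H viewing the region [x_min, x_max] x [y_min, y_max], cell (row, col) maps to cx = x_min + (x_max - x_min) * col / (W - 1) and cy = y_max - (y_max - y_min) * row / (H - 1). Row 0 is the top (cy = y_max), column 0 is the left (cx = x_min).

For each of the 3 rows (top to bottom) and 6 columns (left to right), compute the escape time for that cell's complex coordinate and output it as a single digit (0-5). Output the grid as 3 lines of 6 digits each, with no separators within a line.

(row=0, col=0): c = -0.6100 + 0.1900i → escape time 5
(row=0, col=1): c = -0.2880 + 0.1900i → escape time 5
(row=0, col=2): c = 0.0340 + 0.1900i → escape time 5
(row=0, col=3): c = 0.3560 + 0.1900i → escape time 5
(row=0, col=4): c = 0.6780 + 0.1900i → escape time 3
(row=0, col=5): c = 1.0000 + 0.1900i → escape time 2
(row=1, col=0): c = -0.6100 + -0.6400i → escape time 5
(row=1, col=1): c = -0.2880 + -0.6400i → escape time 5
(row=1, col=2): c = 0.0340 + -0.6400i → escape time 5
(row=1, col=3): c = 0.3560 + -0.6400i → escape time 5
(row=1, col=4): c = 0.6780 + -0.6400i → escape time 3
(row=1, col=5): c = 1.0000 + -0.6400i → escape time 2
(row=2, col=0): c = -0.6100 + -1.4700i → escape time 2
(row=2, col=1): c = -0.2880 + -1.4700i → escape time 2
(row=2, col=2): c = 0.0340 + -1.4700i → escape time 2
(row=2, col=3): c = 0.3560 + -1.4700i → escape time 2
(row=2, col=4): c = 0.6780 + -1.4700i → escape time 2
(row=2, col=5): c = 1.0000 + -1.4700i → escape time 2

Answer: 555532
555532
222222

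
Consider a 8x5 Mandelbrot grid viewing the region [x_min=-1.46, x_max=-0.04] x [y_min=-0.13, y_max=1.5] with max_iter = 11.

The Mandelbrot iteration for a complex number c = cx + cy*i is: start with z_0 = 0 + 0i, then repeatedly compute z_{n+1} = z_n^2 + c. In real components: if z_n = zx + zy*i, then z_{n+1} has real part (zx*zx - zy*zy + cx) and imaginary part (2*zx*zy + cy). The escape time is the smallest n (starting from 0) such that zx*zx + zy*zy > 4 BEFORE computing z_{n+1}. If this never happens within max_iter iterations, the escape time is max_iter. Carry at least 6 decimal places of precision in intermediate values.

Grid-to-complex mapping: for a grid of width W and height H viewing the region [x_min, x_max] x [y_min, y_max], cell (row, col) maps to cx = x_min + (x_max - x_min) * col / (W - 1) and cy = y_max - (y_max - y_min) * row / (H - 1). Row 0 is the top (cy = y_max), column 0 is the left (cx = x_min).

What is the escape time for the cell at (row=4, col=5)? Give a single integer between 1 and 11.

Answer: 11

Derivation:
z_0 = 0 + 0i, c = -0.4457 + -0.1300i
Iter 1: z = -0.4457 + -0.1300i, |z|^2 = 0.2156
Iter 2: z = -0.2640 + -0.0141i, |z|^2 = 0.0699
Iter 3: z = -0.3762 + -0.1225i, |z|^2 = 0.1566
Iter 4: z = -0.3192 + -0.0378i, |z|^2 = 0.1033
Iter 5: z = -0.3453 + -0.1059i, |z|^2 = 0.1304
Iter 6: z = -0.3377 + -0.0569i, |z|^2 = 0.1173
Iter 7: z = -0.3349 + -0.0916i, |z|^2 = 0.1205
Iter 8: z = -0.3419 + -0.0687i, |z|^2 = 0.1216
Iter 9: z = -0.3335 + -0.0830i, |z|^2 = 0.1181
Iter 10: z = -0.3414 + -0.0746i, |z|^2 = 0.1221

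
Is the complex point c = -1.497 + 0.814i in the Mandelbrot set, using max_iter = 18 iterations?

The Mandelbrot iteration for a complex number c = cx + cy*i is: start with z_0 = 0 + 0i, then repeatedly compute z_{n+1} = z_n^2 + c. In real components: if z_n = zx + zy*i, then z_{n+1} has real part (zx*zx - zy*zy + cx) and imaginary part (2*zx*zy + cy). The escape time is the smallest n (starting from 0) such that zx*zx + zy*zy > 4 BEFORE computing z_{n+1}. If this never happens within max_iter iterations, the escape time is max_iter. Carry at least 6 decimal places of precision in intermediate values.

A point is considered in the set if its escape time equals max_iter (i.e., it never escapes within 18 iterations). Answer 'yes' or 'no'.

Answer: no

Derivation:
z_0 = 0 + 0i, c = -1.4970 + 0.8140i
Iter 1: z = -1.4970 + 0.8140i, |z|^2 = 2.9036
Iter 2: z = 0.0814 + -1.6231i, |z|^2 = 2.6411
Iter 3: z = -4.1249 + 0.5497i, |z|^2 = 17.3168
Escaped at iteration 3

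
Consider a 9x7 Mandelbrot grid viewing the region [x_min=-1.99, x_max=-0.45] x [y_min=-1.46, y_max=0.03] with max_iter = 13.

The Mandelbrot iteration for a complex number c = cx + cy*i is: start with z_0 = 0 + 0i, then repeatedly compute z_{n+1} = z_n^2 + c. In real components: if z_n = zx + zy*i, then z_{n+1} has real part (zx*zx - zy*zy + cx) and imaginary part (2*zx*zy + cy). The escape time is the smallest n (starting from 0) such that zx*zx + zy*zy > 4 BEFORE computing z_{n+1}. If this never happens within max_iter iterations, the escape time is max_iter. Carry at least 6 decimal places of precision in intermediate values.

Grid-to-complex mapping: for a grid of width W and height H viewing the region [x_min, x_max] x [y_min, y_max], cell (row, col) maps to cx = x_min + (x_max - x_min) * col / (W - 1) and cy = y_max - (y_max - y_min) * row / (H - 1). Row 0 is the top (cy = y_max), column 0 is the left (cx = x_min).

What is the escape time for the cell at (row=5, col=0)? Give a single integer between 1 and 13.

z_0 = 0 + 0i, c = -1.9900 + -1.2117i
Iter 1: z = -1.9900 + -1.2117i, |z|^2 = 5.4282
Escaped at iteration 1

Answer: 1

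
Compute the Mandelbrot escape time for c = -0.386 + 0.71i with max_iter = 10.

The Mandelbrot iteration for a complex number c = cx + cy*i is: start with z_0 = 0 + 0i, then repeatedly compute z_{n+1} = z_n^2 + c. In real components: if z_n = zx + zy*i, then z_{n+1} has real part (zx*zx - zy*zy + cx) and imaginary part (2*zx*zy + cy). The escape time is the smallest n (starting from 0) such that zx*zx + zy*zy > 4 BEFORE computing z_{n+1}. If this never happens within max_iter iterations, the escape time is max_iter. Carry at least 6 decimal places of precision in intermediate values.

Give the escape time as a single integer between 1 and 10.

z_0 = 0 + 0i, c = -0.3860 + 0.7100i
Iter 1: z = -0.3860 + 0.7100i, |z|^2 = 0.6531
Iter 2: z = -0.7411 + 0.1619i, |z|^2 = 0.5754
Iter 3: z = 0.1370 + 0.4701i, |z|^2 = 0.2397
Iter 4: z = -0.5882 + 0.8388i, |z|^2 = 1.0496
Iter 5: z = -0.7437 + -0.2768i, |z|^2 = 0.6296
Iter 6: z = 0.0905 + 1.1216i, |z|^2 = 1.2662
Iter 7: z = -1.6359 + 0.9129i, |z|^2 = 3.5095
Iter 8: z = 1.4567 + -2.2768i, |z|^2 = 7.3060
Escaped at iteration 8

Answer: 8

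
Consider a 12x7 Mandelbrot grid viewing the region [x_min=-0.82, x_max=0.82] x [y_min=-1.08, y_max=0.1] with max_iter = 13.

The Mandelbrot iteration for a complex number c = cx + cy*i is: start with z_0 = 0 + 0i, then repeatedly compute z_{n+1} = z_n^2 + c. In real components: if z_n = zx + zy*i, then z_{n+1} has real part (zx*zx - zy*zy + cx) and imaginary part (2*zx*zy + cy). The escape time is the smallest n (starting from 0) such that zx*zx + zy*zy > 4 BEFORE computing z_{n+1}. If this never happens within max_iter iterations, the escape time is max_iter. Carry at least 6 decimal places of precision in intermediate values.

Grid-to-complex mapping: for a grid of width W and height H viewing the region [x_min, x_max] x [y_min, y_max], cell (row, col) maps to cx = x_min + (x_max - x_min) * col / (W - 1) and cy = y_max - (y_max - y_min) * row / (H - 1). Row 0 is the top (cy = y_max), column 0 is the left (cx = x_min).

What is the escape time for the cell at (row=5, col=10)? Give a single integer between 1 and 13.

Answer: 2

Derivation:
z_0 = 0 + 0i, c = 0.6709 + -0.8833i
Iter 1: z = 0.6709 + -0.8833i, |z|^2 = 1.2304
Iter 2: z = 0.3408 + -2.0686i, |z|^2 = 4.3952
Escaped at iteration 2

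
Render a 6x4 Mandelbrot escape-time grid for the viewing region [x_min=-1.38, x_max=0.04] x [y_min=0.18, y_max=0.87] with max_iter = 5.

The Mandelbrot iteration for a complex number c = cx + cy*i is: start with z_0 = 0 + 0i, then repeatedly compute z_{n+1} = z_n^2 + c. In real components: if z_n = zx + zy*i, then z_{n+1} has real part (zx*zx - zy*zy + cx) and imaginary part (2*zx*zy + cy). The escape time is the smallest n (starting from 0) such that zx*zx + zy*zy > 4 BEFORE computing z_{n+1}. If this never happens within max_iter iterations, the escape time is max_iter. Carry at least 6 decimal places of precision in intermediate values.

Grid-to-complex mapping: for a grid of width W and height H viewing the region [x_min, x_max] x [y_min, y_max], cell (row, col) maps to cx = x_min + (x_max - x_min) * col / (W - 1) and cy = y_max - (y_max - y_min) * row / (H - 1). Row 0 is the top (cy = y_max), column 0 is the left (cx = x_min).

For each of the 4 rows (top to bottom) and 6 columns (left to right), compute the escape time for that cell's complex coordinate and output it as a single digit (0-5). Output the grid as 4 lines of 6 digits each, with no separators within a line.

Answer: 334455
345555
555555
555555

Derivation:
(row=0, col=0): c = -1.3800 + 0.8700i → escape time 3
(row=0, col=1): c = -1.0960 + 0.8700i → escape time 3
(row=0, col=2): c = -0.8120 + 0.8700i → escape time 4
(row=0, col=3): c = -0.5280 + 0.8700i → escape time 4
(row=0, col=4): c = -0.2440 + 0.8700i → escape time 5
(row=0, col=5): c = 0.0400 + 0.8700i → escape time 5
(row=1, col=0): c = -1.3800 + 0.6400i → escape time 3
(row=1, col=1): c = -1.0960 + 0.6400i → escape time 4
(row=1, col=2): c = -0.8120 + 0.6400i → escape time 5
(row=1, col=3): c = -0.5280 + 0.6400i → escape time 5
(row=1, col=4): c = -0.2440 + 0.6400i → escape time 5
(row=1, col=5): c = 0.0400 + 0.6400i → escape time 5
(row=2, col=0): c = -1.3800 + 0.4100i → escape time 5
(row=2, col=1): c = -1.0960 + 0.4100i → escape time 5
(row=2, col=2): c = -0.8120 + 0.4100i → escape time 5
(row=2, col=3): c = -0.5280 + 0.4100i → escape time 5
(row=2, col=4): c = -0.2440 + 0.4100i → escape time 5
(row=2, col=5): c = 0.0400 + 0.4100i → escape time 5
(row=3, col=0): c = -1.3800 + 0.1800i → escape time 5
(row=3, col=1): c = -1.0960 + 0.1800i → escape time 5
(row=3, col=2): c = -0.8120 + 0.1800i → escape time 5
(row=3, col=3): c = -0.5280 + 0.1800i → escape time 5
(row=3, col=4): c = -0.2440 + 0.1800i → escape time 5
(row=3, col=5): c = 0.0400 + 0.1800i → escape time 5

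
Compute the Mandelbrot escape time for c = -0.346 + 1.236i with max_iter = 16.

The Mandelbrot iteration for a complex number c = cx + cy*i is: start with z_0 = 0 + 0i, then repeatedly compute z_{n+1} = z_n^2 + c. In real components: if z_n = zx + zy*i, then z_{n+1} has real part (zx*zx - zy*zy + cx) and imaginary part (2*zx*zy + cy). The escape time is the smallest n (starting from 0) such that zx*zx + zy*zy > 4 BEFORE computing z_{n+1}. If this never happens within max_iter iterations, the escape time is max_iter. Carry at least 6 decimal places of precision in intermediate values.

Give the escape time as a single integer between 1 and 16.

Answer: 3

Derivation:
z_0 = 0 + 0i, c = -0.3460 + 1.2360i
Iter 1: z = -0.3460 + 1.2360i, |z|^2 = 1.6474
Iter 2: z = -1.7540 + 0.3807i, |z|^2 = 3.2214
Iter 3: z = 2.5855 + -0.0994i, |z|^2 = 6.6948
Escaped at iteration 3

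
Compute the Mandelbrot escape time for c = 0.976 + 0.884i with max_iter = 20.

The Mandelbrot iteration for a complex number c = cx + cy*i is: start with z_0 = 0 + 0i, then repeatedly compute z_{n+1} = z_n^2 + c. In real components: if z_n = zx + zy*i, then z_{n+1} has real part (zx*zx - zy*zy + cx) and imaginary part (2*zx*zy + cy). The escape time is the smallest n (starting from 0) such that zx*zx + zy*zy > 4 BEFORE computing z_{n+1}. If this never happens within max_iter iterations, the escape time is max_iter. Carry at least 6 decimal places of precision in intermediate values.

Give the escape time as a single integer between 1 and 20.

Answer: 2

Derivation:
z_0 = 0 + 0i, c = 0.9760 + 0.8840i
Iter 1: z = 0.9760 + 0.8840i, |z|^2 = 1.7340
Iter 2: z = 1.1471 + 2.6096i, |z|^2 = 8.1257
Escaped at iteration 2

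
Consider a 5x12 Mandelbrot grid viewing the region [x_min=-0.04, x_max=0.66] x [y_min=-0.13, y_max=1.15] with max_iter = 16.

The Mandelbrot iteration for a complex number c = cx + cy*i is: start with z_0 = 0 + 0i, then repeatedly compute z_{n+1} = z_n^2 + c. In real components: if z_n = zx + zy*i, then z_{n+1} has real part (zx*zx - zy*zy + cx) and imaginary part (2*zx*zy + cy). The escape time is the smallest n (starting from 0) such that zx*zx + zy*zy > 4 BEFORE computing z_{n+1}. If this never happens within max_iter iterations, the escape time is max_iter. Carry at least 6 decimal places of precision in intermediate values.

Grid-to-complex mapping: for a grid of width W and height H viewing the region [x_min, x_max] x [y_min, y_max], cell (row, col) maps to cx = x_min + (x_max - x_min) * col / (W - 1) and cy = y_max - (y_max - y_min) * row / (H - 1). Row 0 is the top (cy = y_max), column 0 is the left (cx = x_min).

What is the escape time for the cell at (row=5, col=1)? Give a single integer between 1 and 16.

Answer: 16

Derivation:
z_0 = 0 + 0i, c = 0.1350 + 0.5682i
Iter 1: z = 0.1350 + 0.5682i, |z|^2 = 0.3411
Iter 2: z = -0.1696 + 0.7216i, |z|^2 = 0.5495
Iter 3: z = -0.3569 + 0.3234i, |z|^2 = 0.2320
Iter 4: z = 0.1578 + 0.3373i, |z|^2 = 0.1387
Iter 5: z = 0.0461 + 0.6746i, |z|^2 = 0.4573
Iter 6: z = -0.3180 + 0.6304i, |z|^2 = 0.4986
Iter 7: z = -0.1613 + 0.1672i, |z|^2 = 0.0540
Iter 8: z = 0.1330 + 0.5142i, |z|^2 = 0.2821
Iter 9: z = -0.1117 + 0.7050i, |z|^2 = 0.5095
Iter 10: z = -0.3496 + 0.4106i, |z|^2 = 0.2908
Iter 11: z = 0.0886 + 0.2811i, |z|^2 = 0.0869
Iter 12: z = 0.0638 + 0.6180i, |z|^2 = 0.3860
Iter 13: z = -0.2428 + 0.6471i, |z|^2 = 0.4777
Iter 14: z = -0.2247 + 0.2539i, |z|^2 = 0.1150
Iter 15: z = 0.1210 + 0.4540i, |z|^2 = 0.2208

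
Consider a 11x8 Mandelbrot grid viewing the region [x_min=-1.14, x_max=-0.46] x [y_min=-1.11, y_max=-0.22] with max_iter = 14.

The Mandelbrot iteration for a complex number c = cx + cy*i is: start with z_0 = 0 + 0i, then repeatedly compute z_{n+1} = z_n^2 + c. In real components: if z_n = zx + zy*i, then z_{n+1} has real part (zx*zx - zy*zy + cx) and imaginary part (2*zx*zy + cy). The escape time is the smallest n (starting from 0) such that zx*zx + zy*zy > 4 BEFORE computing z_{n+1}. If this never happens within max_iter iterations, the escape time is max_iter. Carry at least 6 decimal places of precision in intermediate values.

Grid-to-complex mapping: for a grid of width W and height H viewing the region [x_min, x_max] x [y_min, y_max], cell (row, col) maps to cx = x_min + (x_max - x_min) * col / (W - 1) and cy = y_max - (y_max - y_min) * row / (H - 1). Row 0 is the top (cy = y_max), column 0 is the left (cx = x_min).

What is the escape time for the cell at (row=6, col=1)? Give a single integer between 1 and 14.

Answer: 3

Derivation:
z_0 = 0 + 0i, c = -1.0720 + -0.9829i
Iter 1: z = -1.0720 + -0.9829i, |z|^2 = 2.1152
Iter 2: z = -0.8888 + 1.1244i, |z|^2 = 2.0543
Iter 3: z = -1.5462 + -2.9816i, |z|^2 = 11.2809
Escaped at iteration 3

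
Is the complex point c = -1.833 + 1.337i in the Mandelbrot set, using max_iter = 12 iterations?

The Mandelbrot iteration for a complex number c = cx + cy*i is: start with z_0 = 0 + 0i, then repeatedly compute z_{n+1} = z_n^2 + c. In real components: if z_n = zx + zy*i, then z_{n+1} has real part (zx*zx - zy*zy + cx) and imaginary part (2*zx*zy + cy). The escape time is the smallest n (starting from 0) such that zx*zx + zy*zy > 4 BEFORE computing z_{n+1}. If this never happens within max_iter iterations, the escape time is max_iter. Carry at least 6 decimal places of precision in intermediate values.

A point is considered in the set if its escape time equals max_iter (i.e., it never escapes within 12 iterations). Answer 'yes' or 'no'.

z_0 = 0 + 0i, c = -1.8330 + 1.3370i
Iter 1: z = -1.8330 + 1.3370i, |z|^2 = 5.1475
Escaped at iteration 1

Answer: no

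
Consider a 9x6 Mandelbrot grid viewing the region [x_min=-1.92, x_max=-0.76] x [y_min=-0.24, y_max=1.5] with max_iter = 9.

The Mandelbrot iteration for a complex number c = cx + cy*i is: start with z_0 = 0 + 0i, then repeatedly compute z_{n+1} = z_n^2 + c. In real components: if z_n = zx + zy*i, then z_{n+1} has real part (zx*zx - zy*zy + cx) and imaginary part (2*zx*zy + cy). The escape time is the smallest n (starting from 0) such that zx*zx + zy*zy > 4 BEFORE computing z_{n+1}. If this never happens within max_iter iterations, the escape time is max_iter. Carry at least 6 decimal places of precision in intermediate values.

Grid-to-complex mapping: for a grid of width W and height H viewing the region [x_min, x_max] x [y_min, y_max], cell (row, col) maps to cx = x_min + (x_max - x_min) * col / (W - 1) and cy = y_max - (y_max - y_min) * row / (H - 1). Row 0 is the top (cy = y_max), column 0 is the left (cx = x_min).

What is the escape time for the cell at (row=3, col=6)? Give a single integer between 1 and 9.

Answer: 5

Derivation:
z_0 = 0 + 0i, c = -1.0500 + 0.4560i
Iter 1: z = -1.0500 + 0.4560i, |z|^2 = 1.3104
Iter 2: z = -0.1554 + -0.5016i, |z|^2 = 0.2758
Iter 3: z = -1.2774 + 0.6119i, |z|^2 = 2.0063
Iter 4: z = 0.2074 + -1.1074i, |z|^2 = 1.2694
Iter 5: z = -2.2334 + -0.0033i, |z|^2 = 4.9879
Escaped at iteration 5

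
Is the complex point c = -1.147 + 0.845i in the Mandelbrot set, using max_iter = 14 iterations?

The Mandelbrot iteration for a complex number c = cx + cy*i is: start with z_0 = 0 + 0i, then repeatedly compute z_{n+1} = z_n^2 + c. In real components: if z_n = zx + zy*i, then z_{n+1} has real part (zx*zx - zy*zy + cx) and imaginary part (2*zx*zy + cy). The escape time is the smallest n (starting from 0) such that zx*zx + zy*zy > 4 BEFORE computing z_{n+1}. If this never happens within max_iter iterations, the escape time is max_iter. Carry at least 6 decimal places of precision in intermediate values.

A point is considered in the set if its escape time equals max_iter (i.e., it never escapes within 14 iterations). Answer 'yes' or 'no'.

Answer: no

Derivation:
z_0 = 0 + 0i, c = -1.1470 + 0.8450i
Iter 1: z = -1.1470 + 0.8450i, |z|^2 = 2.0296
Iter 2: z = -0.5454 + -1.0934i, |z|^2 = 1.4931
Iter 3: z = -2.0451 + 2.0377i, |z|^2 = 8.3349
Escaped at iteration 3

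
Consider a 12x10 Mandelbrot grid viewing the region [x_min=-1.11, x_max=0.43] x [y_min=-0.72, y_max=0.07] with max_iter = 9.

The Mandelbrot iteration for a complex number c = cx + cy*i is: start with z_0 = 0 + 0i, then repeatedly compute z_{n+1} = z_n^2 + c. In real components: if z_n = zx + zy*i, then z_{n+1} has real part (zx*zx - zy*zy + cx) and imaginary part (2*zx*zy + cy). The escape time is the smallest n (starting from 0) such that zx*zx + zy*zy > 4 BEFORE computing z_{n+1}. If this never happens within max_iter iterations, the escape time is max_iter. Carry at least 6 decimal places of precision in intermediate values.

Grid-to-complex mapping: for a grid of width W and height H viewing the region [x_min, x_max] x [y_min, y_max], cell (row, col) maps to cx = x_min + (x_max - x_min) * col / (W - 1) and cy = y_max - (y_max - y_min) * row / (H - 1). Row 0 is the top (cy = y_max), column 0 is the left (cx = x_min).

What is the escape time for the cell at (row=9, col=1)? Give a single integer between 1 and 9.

Answer: 4

Derivation:
z_0 = 0 + 0i, c = -0.9700 + -0.7200i
Iter 1: z = -0.9700 + -0.7200i, |z|^2 = 1.4593
Iter 2: z = -0.5475 + 0.6768i, |z|^2 = 0.7578
Iter 3: z = -1.1283 + -1.4611i, |z|^2 = 3.4079
Iter 4: z = -1.8317 + 2.5771i, |z|^2 = 9.9968
Escaped at iteration 4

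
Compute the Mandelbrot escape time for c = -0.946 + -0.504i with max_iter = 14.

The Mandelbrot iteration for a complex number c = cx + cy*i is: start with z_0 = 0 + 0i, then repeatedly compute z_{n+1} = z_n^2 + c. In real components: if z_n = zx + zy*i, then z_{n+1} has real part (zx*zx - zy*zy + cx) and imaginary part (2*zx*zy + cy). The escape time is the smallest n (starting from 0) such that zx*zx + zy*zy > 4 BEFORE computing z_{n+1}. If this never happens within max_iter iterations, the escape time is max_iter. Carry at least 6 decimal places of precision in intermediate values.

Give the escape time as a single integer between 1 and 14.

z_0 = 0 + 0i, c = -0.9460 + -0.5040i
Iter 1: z = -0.9460 + -0.5040i, |z|^2 = 1.1489
Iter 2: z = -0.3051 + 0.4496i, |z|^2 = 0.2952
Iter 3: z = -1.0550 + -0.7783i, |z|^2 = 1.7189
Iter 4: z = -0.4387 + 1.1383i, |z|^2 = 1.4882
Iter 5: z = -2.0493 + -1.5028i, |z|^2 = 6.4579
Escaped at iteration 5

Answer: 5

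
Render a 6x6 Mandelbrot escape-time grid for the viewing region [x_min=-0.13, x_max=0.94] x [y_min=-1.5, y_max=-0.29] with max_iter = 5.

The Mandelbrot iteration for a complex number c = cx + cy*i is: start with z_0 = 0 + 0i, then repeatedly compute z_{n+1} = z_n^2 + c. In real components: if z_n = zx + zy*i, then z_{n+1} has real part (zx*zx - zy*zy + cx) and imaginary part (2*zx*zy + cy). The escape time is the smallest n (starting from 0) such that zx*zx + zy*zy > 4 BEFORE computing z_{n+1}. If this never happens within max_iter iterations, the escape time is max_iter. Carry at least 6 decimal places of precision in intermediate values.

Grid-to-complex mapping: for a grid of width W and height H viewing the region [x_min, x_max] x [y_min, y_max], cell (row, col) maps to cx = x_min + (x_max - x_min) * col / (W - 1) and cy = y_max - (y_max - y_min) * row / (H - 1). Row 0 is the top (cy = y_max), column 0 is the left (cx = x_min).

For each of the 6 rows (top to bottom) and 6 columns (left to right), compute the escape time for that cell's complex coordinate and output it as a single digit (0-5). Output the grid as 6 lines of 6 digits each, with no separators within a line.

Answer: 555533
555532
555322
543222
322222
222222

Derivation:
(row=0, col=0): c = -0.1300 + -0.2900i → escape time 5
(row=0, col=1): c = 0.0840 + -0.2900i → escape time 5
(row=0, col=2): c = 0.2980 + -0.2900i → escape time 5
(row=0, col=3): c = 0.5120 + -0.2900i → escape time 5
(row=0, col=4): c = 0.7260 + -0.2900i → escape time 3
(row=0, col=5): c = 0.9400 + -0.2900i → escape time 3
(row=1, col=0): c = -0.1300 + -0.5320i → escape time 5
(row=1, col=1): c = 0.0840 + -0.5320i → escape time 5
(row=1, col=2): c = 0.2980 + -0.5320i → escape time 5
(row=1, col=3): c = 0.5120 + -0.5320i → escape time 5
(row=1, col=4): c = 0.7260 + -0.5320i → escape time 3
(row=1, col=5): c = 0.9400 + -0.5320i → escape time 2
(row=2, col=0): c = -0.1300 + -0.7740i → escape time 5
(row=2, col=1): c = 0.0840 + -0.7740i → escape time 5
(row=2, col=2): c = 0.2980 + -0.7740i → escape time 5
(row=2, col=3): c = 0.5120 + -0.7740i → escape time 3
(row=2, col=4): c = 0.7260 + -0.7740i → escape time 2
(row=2, col=5): c = 0.9400 + -0.7740i → escape time 2
(row=3, col=0): c = -0.1300 + -1.0160i → escape time 5
(row=3, col=1): c = 0.0840 + -1.0160i → escape time 4
(row=3, col=2): c = 0.2980 + -1.0160i → escape time 3
(row=3, col=3): c = 0.5120 + -1.0160i → escape time 2
(row=3, col=4): c = 0.7260 + -1.0160i → escape time 2
(row=3, col=5): c = 0.9400 + -1.0160i → escape time 2
(row=4, col=0): c = -0.1300 + -1.2580i → escape time 3
(row=4, col=1): c = 0.0840 + -1.2580i → escape time 2
(row=4, col=2): c = 0.2980 + -1.2580i → escape time 2
(row=4, col=3): c = 0.5120 + -1.2580i → escape time 2
(row=4, col=4): c = 0.7260 + -1.2580i → escape time 2
(row=4, col=5): c = 0.9400 + -1.2580i → escape time 2
(row=5, col=0): c = -0.1300 + -1.5000i → escape time 2
(row=5, col=1): c = 0.0840 + -1.5000i → escape time 2
(row=5, col=2): c = 0.2980 + -1.5000i → escape time 2
(row=5, col=3): c = 0.5120 + -1.5000i → escape time 2
(row=5, col=4): c = 0.7260 + -1.5000i → escape time 2
(row=5, col=5): c = 0.9400 + -1.5000i → escape time 2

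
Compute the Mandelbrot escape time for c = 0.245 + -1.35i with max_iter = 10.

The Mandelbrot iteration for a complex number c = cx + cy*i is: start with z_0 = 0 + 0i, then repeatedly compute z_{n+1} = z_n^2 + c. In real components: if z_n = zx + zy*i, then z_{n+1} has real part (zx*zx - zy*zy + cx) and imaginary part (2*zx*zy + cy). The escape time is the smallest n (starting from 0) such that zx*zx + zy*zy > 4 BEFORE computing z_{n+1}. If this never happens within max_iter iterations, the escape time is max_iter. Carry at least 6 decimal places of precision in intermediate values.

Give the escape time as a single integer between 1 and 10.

z_0 = 0 + 0i, c = 0.2450 + -1.3500i
Iter 1: z = 0.2450 + -1.3500i, |z|^2 = 1.8825
Iter 2: z = -1.5175 + -2.0115i, |z|^2 = 6.3489
Escaped at iteration 2

Answer: 2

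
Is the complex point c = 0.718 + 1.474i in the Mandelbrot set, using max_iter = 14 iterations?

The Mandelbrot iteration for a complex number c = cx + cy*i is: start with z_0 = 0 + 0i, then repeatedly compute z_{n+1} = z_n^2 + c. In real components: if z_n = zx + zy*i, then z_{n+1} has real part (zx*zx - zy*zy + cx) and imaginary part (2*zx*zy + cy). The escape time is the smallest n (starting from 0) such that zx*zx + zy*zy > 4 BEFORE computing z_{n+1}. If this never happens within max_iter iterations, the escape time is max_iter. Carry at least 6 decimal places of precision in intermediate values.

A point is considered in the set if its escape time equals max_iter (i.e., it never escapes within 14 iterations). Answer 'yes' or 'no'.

z_0 = 0 + 0i, c = 0.7180 + 1.4740i
Iter 1: z = 0.7180 + 1.4740i, |z|^2 = 2.6882
Iter 2: z = -0.9392 + 3.5907i, |z|^2 = 13.7749
Escaped at iteration 2

Answer: no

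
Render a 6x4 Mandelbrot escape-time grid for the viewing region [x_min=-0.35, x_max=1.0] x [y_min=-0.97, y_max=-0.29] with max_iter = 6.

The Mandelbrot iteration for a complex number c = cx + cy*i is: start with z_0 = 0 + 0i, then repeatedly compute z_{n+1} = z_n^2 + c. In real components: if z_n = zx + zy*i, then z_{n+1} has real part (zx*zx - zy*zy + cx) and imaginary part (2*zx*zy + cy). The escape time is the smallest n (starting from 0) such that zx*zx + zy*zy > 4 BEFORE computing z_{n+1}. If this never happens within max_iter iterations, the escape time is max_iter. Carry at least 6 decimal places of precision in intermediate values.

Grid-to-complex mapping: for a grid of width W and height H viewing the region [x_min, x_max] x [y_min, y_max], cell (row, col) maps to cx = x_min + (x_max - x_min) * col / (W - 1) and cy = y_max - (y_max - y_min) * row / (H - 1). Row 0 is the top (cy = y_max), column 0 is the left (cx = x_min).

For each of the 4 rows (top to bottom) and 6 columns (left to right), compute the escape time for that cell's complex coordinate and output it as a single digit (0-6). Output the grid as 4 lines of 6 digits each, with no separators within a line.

Answer: 666632
666532
666432
564322

Derivation:
(row=0, col=0): c = -0.3500 + -0.2900i → escape time 6
(row=0, col=1): c = -0.0800 + -0.2900i → escape time 6
(row=0, col=2): c = 0.1900 + -0.2900i → escape time 6
(row=0, col=3): c = 0.4600 + -0.2900i → escape time 6
(row=0, col=4): c = 0.7300 + -0.2900i → escape time 3
(row=0, col=5): c = 1.0000 + -0.2900i → escape time 2
(row=1, col=0): c = -0.3500 + -0.5167i → escape time 6
(row=1, col=1): c = -0.0800 + -0.5167i → escape time 6
(row=1, col=2): c = 0.1900 + -0.5167i → escape time 6
(row=1, col=3): c = 0.4600 + -0.5167i → escape time 5
(row=1, col=4): c = 0.7300 + -0.5167i → escape time 3
(row=1, col=5): c = 1.0000 + -0.5167i → escape time 2
(row=2, col=0): c = -0.3500 + -0.7433i → escape time 6
(row=2, col=1): c = -0.0800 + -0.7433i → escape time 6
(row=2, col=2): c = 0.1900 + -0.7433i → escape time 6
(row=2, col=3): c = 0.4600 + -0.7433i → escape time 4
(row=2, col=4): c = 0.7300 + -0.7433i → escape time 3
(row=2, col=5): c = 1.0000 + -0.7433i → escape time 2
(row=3, col=0): c = -0.3500 + -0.9700i → escape time 5
(row=3, col=1): c = -0.0800 + -0.9700i → escape time 6
(row=3, col=2): c = 0.1900 + -0.9700i → escape time 4
(row=3, col=3): c = 0.4600 + -0.9700i → escape time 3
(row=3, col=4): c = 0.7300 + -0.9700i → escape time 2
(row=3, col=5): c = 1.0000 + -0.9700i → escape time 2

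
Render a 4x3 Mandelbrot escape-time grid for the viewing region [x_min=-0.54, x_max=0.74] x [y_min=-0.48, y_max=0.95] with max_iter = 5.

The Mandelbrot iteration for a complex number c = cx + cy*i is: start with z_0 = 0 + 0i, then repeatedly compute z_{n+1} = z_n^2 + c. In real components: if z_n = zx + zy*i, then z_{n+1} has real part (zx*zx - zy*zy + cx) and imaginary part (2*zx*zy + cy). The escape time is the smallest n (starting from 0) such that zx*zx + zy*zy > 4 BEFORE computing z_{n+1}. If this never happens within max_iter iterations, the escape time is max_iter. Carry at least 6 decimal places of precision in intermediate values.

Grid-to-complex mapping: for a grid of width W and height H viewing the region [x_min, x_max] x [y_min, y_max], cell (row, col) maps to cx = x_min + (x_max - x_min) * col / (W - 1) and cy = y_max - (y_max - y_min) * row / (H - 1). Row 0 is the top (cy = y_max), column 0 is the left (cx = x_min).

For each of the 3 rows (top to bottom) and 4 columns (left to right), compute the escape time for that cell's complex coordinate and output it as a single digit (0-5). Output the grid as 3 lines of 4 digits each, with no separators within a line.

(row=0, col=0): c = -0.5400 + 0.9500i → escape time 4
(row=0, col=1): c = -0.1133 + 0.9500i → escape time 5
(row=0, col=2): c = 0.3133 + 0.9500i → escape time 4
(row=0, col=3): c = 0.7400 + 0.9500i → escape time 2
(row=1, col=0): c = -0.5400 + 0.2350i → escape time 5
(row=1, col=1): c = -0.1133 + 0.2350i → escape time 5
(row=1, col=2): c = 0.3133 + 0.2350i → escape time 5
(row=1, col=3): c = 0.7400 + 0.2350i → escape time 3
(row=2, col=0): c = -0.5400 + -0.4800i → escape time 5
(row=2, col=1): c = -0.1133 + -0.4800i → escape time 5
(row=2, col=2): c = 0.3133 + -0.4800i → escape time 5
(row=2, col=3): c = 0.7400 + -0.4800i → escape time 3

Answer: 4542
5553
5553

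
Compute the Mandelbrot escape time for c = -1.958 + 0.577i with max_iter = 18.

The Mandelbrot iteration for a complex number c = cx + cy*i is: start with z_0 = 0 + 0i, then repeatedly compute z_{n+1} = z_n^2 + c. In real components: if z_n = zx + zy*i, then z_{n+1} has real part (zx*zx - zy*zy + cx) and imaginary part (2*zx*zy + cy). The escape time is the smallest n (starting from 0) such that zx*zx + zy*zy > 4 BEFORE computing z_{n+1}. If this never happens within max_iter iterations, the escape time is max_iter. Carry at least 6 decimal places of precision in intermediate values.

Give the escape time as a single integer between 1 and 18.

Answer: 1

Derivation:
z_0 = 0 + 0i, c = -1.9580 + 0.5770i
Iter 1: z = -1.9580 + 0.5770i, |z|^2 = 4.1667
Escaped at iteration 1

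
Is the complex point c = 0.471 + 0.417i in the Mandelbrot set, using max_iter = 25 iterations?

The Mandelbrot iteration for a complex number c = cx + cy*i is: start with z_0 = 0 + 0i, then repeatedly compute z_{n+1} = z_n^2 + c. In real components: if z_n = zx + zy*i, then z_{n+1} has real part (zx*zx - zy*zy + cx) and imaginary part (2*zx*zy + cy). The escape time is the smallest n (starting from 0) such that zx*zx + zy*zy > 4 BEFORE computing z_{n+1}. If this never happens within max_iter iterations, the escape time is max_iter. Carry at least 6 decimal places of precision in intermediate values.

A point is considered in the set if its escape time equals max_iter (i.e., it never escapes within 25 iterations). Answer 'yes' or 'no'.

z_0 = 0 + 0i, c = 0.4710 + 0.4170i
Iter 1: z = 0.4710 + 0.4170i, |z|^2 = 0.3957
Iter 2: z = 0.5190 + 0.8098i, |z|^2 = 0.9251
Iter 3: z = 0.0845 + 1.2575i, |z|^2 = 1.5885
Iter 4: z = -1.1032 + 0.6296i, |z|^2 = 1.6134
Iter 5: z = 1.2917 + -0.9720i, |z|^2 = 2.6133
Iter 6: z = 1.1946 + -2.0941i, |z|^2 = 5.8124
Escaped at iteration 6

Answer: no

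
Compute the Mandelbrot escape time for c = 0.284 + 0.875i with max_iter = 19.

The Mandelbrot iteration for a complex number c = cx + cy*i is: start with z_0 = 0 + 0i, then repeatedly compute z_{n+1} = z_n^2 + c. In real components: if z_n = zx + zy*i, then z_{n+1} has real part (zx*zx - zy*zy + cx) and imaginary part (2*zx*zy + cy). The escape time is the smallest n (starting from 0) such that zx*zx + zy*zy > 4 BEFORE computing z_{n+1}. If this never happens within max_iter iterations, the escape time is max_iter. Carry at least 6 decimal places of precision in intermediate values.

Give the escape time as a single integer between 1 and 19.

Answer: 4

Derivation:
z_0 = 0 + 0i, c = 0.2840 + 0.8750i
Iter 1: z = 0.2840 + 0.8750i, |z|^2 = 0.8463
Iter 2: z = -0.4010 + 1.3720i, |z|^2 = 2.0432
Iter 3: z = -1.4376 + -0.2253i, |z|^2 = 2.1175
Iter 4: z = 2.3000 + 1.5227i, |z|^2 = 7.6084
Escaped at iteration 4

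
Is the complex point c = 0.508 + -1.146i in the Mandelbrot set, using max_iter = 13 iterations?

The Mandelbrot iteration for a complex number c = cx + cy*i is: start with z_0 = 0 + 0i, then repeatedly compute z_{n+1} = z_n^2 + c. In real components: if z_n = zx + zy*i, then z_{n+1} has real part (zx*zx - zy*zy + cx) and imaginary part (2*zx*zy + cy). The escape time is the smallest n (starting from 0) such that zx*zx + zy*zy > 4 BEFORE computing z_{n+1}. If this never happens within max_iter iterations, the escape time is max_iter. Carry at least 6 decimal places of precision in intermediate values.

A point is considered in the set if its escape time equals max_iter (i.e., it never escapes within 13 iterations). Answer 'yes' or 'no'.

Answer: no

Derivation:
z_0 = 0 + 0i, c = 0.5080 + -1.1460i
Iter 1: z = 0.5080 + -1.1460i, |z|^2 = 1.5714
Iter 2: z = -0.5473 + -2.3103i, |z|^2 = 5.6371
Escaped at iteration 2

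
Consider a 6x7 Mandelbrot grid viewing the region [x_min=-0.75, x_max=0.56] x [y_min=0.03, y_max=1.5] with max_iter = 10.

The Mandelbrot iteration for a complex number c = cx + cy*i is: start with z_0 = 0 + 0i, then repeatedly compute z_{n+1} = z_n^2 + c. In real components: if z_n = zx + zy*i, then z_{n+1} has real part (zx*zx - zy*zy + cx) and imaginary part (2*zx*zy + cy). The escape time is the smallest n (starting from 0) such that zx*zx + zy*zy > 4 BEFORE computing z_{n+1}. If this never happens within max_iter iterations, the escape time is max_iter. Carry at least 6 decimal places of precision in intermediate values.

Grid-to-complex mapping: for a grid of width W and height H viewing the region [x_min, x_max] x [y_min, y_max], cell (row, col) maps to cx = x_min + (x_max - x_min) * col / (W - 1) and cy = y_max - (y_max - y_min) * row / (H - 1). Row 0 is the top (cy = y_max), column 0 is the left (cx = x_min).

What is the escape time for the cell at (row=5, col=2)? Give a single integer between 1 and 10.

z_0 = 0 + 0i, c = -0.2260 + 0.2750i
Iter 1: z = -0.2260 + 0.2750i, |z|^2 = 0.1267
Iter 2: z = -0.2505 + 0.1507i, |z|^2 = 0.0855
Iter 3: z = -0.1859 + 0.1995i, |z|^2 = 0.0744
Iter 4: z = -0.2312 + 0.2008i, |z|^2 = 0.0938
Iter 5: z = -0.2129 + 0.1821i, |z|^2 = 0.0785
Iter 6: z = -0.2139 + 0.1975i, |z|^2 = 0.0847
Iter 7: z = -0.2193 + 0.1905i, |z|^2 = 0.0844
Iter 8: z = -0.2142 + 0.1914i, |z|^2 = 0.0825
Iter 9: z = -0.2168 + 0.1930i, |z|^2 = 0.0842

Answer: 10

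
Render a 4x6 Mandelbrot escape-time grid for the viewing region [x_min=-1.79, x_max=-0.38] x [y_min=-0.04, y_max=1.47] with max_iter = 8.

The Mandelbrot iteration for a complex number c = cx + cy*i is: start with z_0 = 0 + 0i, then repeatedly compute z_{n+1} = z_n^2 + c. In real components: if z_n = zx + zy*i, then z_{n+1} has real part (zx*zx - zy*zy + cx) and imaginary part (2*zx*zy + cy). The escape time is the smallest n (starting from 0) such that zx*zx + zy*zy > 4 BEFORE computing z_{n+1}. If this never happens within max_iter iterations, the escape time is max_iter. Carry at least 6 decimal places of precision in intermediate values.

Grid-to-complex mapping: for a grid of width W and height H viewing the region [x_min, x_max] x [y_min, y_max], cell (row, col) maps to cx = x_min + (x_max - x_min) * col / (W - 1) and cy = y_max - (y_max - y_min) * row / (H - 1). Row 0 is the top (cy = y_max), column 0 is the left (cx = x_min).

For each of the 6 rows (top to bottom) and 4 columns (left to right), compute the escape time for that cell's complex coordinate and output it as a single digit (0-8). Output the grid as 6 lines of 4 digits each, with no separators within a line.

(row=0, col=0): c = -1.7900 + 1.4700i → escape time 1
(row=0, col=1): c = -1.3200 + 1.4700i → escape time 2
(row=0, col=2): c = -0.8500 + 1.4700i → escape time 2
(row=0, col=3): c = -0.3800 + 1.4700i → escape time 2
(row=1, col=0): c = -1.7900 + 1.1680i → escape time 1
(row=1, col=1): c = -1.3200 + 1.1680i → escape time 2
(row=1, col=2): c = -0.8500 + 1.1680i → escape time 3
(row=1, col=3): c = -0.3800 + 1.1680i → escape time 3
(row=2, col=0): c = -1.7900 + 0.8660i → escape time 2
(row=2, col=1): c = -1.3200 + 0.8660i → escape time 3
(row=2, col=2): c = -0.8500 + 0.8660i → escape time 4
(row=2, col=3): c = -0.3800 + 0.8660i → escape time 5
(row=3, col=0): c = -1.7900 + 0.5640i → escape time 3
(row=3, col=1): c = -1.3200 + 0.5640i → escape time 3
(row=3, col=2): c = -0.8500 + 0.5640i → escape time 5
(row=3, col=3): c = -0.3800 + 0.5640i → escape time 8
(row=4, col=0): c = -1.7900 + 0.2620i → escape time 4
(row=4, col=1): c = -1.3200 + 0.2620i → escape time 7
(row=4, col=2): c = -0.8500 + 0.2620i → escape time 8
(row=4, col=3): c = -0.3800 + 0.2620i → escape time 8
(row=5, col=0): c = -1.7900 + -0.0400i → escape time 7
(row=5, col=1): c = -1.3200 + -0.0400i → escape time 8
(row=5, col=2): c = -0.8500 + -0.0400i → escape time 8
(row=5, col=3): c = -0.3800 + -0.0400i → escape time 8

Answer: 1222
1233
2345
3358
4788
7888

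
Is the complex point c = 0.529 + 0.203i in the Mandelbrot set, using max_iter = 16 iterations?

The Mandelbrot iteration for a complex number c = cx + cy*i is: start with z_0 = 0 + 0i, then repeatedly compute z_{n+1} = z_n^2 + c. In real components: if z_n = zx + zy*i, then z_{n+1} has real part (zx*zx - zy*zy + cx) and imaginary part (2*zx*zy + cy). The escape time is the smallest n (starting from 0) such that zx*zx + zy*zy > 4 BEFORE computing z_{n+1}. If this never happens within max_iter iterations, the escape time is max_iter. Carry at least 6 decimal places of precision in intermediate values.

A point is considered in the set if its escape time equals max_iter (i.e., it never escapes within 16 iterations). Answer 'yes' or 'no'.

Answer: no

Derivation:
z_0 = 0 + 0i, c = 0.5290 + 0.2030i
Iter 1: z = 0.5290 + 0.2030i, |z|^2 = 0.3211
Iter 2: z = 0.7676 + 0.4178i, |z|^2 = 0.7638
Iter 3: z = 0.9437 + 0.8444i, |z|^2 = 1.6036
Iter 4: z = 0.7066 + 1.7967i, |z|^2 = 3.7276
Iter 5: z = -2.2000 + 2.7422i, |z|^2 = 12.3598
Escaped at iteration 5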